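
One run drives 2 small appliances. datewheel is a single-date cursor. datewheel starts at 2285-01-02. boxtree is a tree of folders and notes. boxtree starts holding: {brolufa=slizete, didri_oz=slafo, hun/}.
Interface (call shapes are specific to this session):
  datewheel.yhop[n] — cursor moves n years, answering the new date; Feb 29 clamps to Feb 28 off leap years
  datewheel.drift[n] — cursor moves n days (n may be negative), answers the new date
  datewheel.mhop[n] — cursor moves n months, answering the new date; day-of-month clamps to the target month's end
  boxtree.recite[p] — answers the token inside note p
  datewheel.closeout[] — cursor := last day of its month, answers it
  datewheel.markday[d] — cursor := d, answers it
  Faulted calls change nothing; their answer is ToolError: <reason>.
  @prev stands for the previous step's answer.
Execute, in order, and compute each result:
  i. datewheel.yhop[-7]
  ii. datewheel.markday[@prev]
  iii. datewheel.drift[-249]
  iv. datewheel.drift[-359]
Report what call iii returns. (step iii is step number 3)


Answer: 2277-04-28

Derivation:
==> datewheel.yhop(n: -7)
<== 2278-01-02
==> datewheel.markday(d: @prev)
<== 2278-01-02
==> datewheel.drift(n: -249)
<== 2277-04-28
==> datewheel.drift(n: -359)
<== 2276-05-04


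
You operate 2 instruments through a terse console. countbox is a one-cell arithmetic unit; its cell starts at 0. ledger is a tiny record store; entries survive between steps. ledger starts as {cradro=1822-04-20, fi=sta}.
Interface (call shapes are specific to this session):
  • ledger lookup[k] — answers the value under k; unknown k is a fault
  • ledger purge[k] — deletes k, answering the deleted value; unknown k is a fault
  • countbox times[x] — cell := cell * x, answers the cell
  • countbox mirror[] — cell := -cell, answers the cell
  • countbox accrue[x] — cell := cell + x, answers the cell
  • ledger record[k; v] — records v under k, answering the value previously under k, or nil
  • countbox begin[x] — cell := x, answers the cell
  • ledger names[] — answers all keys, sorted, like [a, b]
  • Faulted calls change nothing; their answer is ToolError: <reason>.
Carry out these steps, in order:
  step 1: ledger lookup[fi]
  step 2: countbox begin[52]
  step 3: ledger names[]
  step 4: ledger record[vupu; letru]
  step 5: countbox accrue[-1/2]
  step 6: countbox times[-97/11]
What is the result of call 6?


Answer: -9991/22

Derivation:
I try ledger lookup with k='fi', yielding sta.
I run countbox begin with x='52', yielding 52.
Next I call ledger names, which returns [cradro, fi].
I invoke ledger record with k='vupu', v='letru', which returns nil.
Using countbox accrue with x='-1/2', giving 103/2.
Then countbox times with x='-97/11', and see -9991/22.


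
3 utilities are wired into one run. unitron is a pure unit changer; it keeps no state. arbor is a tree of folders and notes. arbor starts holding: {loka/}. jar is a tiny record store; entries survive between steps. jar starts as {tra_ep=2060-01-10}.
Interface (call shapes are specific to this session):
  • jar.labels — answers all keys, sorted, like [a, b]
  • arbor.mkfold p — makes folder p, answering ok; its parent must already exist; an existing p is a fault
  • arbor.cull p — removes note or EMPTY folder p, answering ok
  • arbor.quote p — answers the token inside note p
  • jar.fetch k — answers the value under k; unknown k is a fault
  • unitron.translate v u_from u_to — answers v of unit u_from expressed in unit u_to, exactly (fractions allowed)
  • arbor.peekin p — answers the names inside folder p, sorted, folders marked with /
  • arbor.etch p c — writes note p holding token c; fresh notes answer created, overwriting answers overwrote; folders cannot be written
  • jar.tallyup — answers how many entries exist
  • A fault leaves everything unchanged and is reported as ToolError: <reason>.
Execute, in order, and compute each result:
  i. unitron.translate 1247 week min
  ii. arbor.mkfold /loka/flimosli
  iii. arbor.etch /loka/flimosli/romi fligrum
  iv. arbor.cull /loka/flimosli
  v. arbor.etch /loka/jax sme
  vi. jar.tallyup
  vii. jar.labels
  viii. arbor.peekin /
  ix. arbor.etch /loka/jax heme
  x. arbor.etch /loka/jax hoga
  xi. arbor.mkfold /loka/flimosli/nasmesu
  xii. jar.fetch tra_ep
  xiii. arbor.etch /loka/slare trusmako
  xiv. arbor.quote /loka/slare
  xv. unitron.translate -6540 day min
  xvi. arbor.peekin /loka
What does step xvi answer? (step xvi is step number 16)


Step: unitron.translate[v='1247'; u_from='week'; u_to='min']
Result: 12569760
Step: arbor.mkfold[p='/loka/flimosli']
Result: ok
Step: arbor.etch[p='/loka/flimosli/romi'; c='fligrum']
Result: created
Step: arbor.cull[p='/loka/flimosli']
Result: ToolError: not empty
Step: arbor.etch[p='/loka/jax'; c='sme']
Result: created
Step: jar.tallyup[]
Result: 1
Step: jar.labels[]
Result: [tra_ep]
Step: arbor.peekin[p='/']
Result: [loka/]
Step: arbor.etch[p='/loka/jax'; c='heme']
Result: overwrote
Step: arbor.etch[p='/loka/jax'; c='hoga']
Result: overwrote
Step: arbor.mkfold[p='/loka/flimosli/nasmesu']
Result: ok
Step: jar.fetch[k='tra_ep']
Result: 2060-01-10
Step: arbor.etch[p='/loka/slare'; c='trusmako']
Result: created
Step: arbor.quote[p='/loka/slare']
Result: trusmako
Step: unitron.translate[v='-6540'; u_from='day'; u_to='min']
Result: -9417600
Step: arbor.peekin[p='/loka']
Result: [flimosli/, jax, slare]

Answer: [flimosli/, jax, slare]


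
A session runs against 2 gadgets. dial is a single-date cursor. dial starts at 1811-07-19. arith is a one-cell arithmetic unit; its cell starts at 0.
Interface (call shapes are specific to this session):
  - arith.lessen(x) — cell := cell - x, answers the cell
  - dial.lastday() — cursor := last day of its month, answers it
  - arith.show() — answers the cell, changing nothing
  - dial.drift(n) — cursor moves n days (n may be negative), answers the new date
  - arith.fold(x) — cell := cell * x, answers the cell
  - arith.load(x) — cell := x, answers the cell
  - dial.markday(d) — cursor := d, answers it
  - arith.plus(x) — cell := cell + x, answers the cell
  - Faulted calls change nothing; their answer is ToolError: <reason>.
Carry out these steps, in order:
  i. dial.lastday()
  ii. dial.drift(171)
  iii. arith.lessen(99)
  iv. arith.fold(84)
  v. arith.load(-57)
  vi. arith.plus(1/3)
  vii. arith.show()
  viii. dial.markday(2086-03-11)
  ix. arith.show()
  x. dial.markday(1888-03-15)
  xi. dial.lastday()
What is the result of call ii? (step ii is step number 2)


Answer: 1812-01-18

Derivation:
% lastday
:: 1811-07-31
% drift n→171
:: 1812-01-18
% lessen x→99
:: -99
% fold x→84
:: -8316
% load x→-57
:: -57
% plus x→1/3
:: -170/3
% show
:: -170/3
% markday d→2086-03-11
:: 2086-03-11
% show
:: -170/3
% markday d→1888-03-15
:: 1888-03-15
% lastday
:: 1888-03-31


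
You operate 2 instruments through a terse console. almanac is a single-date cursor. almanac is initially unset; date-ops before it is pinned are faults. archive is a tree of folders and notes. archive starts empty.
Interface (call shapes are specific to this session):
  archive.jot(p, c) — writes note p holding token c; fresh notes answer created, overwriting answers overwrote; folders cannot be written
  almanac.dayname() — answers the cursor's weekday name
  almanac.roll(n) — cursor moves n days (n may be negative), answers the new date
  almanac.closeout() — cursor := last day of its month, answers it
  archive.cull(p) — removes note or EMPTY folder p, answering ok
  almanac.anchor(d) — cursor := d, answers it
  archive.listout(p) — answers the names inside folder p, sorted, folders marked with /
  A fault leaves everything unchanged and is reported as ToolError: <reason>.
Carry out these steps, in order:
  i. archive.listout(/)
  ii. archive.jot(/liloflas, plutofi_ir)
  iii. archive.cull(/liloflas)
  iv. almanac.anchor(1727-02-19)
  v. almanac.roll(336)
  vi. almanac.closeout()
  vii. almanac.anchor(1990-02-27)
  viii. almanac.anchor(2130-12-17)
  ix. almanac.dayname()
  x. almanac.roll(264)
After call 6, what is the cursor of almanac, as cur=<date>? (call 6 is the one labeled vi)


Answer: cur=1728-01-31

Derivation:
-- archive.listout(p: /) -> []
-- archive.jot(p: /liloflas, c: plutofi_ir) -> created
-- archive.cull(p: /liloflas) -> ok
-- almanac.anchor(d: 1727-02-19) -> 1727-02-19
-- almanac.roll(n: 336) -> 1728-01-21
-- almanac.closeout() -> 1728-01-31
-- almanac.anchor(d: 1990-02-27) -> 1990-02-27
-- almanac.anchor(d: 2130-12-17) -> 2130-12-17
-- almanac.dayname() -> Sunday
-- almanac.roll(n: 264) -> 2131-09-07


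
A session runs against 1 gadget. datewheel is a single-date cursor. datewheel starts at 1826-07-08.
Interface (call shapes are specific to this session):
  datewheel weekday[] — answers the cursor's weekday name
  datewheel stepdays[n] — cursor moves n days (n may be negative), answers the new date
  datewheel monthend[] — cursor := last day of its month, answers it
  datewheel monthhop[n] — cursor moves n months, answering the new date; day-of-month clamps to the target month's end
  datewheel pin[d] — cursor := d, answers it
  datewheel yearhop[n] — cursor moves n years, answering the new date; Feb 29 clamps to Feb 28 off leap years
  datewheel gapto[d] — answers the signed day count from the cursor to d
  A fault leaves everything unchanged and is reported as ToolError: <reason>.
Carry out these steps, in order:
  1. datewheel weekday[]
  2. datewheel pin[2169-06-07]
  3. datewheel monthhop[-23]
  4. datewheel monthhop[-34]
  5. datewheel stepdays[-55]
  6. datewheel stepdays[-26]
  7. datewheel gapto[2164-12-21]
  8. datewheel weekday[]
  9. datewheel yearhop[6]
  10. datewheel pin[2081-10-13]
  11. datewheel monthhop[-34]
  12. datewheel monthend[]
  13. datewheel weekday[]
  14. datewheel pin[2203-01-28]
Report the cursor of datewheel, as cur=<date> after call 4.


>>> datewheel weekday
[out] Saturday
>>> datewheel pin d→2169-06-07
[out] 2169-06-07
>>> datewheel monthhop n→-23
[out] 2167-07-07
>>> datewheel monthhop n→-34
[out] 2164-09-07
>>> datewheel stepdays n→-55
[out] 2164-07-14
>>> datewheel stepdays n→-26
[out] 2164-06-18
>>> datewheel gapto d→2164-12-21
[out] 186
>>> datewheel weekday
[out] Monday
>>> datewheel yearhop n→6
[out] 2170-06-18
>>> datewheel pin d→2081-10-13
[out] 2081-10-13
>>> datewheel monthhop n→-34
[out] 2078-12-13
>>> datewheel monthend
[out] 2078-12-31
>>> datewheel weekday
[out] Saturday
>>> datewheel pin d→2203-01-28
[out] 2203-01-28

Answer: cur=2164-09-07


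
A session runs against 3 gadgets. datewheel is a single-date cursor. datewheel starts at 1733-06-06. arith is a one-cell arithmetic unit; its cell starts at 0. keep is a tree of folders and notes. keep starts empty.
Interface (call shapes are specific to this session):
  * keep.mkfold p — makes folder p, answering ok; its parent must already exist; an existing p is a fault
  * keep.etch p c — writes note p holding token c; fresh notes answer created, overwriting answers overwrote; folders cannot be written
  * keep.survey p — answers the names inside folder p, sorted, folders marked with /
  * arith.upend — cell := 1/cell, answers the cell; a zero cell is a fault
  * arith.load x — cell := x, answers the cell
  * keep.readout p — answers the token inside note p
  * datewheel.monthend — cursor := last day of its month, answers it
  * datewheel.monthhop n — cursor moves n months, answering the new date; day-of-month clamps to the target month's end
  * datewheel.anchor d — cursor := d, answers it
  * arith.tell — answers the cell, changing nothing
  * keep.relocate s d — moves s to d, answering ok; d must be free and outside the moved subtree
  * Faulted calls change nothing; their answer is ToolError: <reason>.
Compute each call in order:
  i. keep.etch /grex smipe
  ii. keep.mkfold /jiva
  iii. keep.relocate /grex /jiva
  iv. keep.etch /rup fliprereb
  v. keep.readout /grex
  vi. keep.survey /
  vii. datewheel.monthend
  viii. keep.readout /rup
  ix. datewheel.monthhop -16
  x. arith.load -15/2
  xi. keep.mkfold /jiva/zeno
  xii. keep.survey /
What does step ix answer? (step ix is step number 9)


Answer: 1732-02-29

Derivation:
% 1. keep.etch(p=/grex, c=smipe) ~> created
% 2. keep.mkfold(p=/jiva) ~> ok
% 3. keep.relocate(s=/grex, d=/jiva) ~> ToolError: exists
% 4. keep.etch(p=/rup, c=fliprereb) ~> created
% 5. keep.readout(p=/grex) ~> smipe
% 6. keep.survey(p=/) ~> [grex, jiva/, rup]
% 7. datewheel.monthend() ~> 1733-06-30
% 8. keep.readout(p=/rup) ~> fliprereb
% 9. datewheel.monthhop(n=-16) ~> 1732-02-29
% 10. arith.load(x=-15/2) ~> -15/2
% 11. keep.mkfold(p=/jiva/zeno) ~> ok
% 12. keep.survey(p=/) ~> [grex, jiva/, rup]


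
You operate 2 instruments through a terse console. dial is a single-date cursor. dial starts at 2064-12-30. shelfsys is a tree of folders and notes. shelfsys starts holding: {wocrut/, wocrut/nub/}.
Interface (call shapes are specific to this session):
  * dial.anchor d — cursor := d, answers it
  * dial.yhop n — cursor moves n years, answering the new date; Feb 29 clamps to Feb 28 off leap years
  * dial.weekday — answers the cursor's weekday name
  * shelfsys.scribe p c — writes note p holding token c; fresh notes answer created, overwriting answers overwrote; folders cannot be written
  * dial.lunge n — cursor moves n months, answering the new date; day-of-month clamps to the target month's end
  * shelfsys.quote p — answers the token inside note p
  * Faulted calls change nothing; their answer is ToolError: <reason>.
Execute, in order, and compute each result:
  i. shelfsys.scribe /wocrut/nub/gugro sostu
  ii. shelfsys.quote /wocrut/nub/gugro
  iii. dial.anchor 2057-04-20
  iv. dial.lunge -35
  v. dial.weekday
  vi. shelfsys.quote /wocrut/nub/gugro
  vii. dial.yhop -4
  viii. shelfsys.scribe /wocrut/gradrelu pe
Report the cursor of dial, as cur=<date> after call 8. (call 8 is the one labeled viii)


Answer: cur=2050-05-20

Derivation:
% shelfsys.scribe p: /wocrut/nub/gugro c: sostu
  created
% shelfsys.quote p: /wocrut/nub/gugro
  sostu
% dial.anchor d: 2057-04-20
  2057-04-20
% dial.lunge n: -35
  2054-05-20
% dial.weekday
  Wednesday
% shelfsys.quote p: /wocrut/nub/gugro
  sostu
% dial.yhop n: -4
  2050-05-20
% shelfsys.scribe p: /wocrut/gradrelu c: pe
  created


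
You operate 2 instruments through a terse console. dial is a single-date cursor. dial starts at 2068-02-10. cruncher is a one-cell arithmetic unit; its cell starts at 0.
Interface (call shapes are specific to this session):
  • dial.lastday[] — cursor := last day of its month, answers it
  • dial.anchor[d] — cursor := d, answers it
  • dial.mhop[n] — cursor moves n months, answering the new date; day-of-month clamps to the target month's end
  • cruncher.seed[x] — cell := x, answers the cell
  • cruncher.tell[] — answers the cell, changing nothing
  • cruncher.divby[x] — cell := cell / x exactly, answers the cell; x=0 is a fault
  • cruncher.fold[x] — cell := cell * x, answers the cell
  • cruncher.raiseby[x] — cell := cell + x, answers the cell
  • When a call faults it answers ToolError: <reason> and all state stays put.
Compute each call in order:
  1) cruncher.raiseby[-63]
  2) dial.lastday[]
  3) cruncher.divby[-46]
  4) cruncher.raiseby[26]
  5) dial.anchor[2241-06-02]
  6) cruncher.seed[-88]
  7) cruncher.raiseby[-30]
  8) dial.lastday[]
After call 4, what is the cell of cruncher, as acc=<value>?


Answer: acc=1259/46

Derivation:
==> cruncher.raiseby(-63)
<== -63
==> dial.lastday()
<== 2068-02-29
==> cruncher.divby(-46)
<== 63/46
==> cruncher.raiseby(26)
<== 1259/46
==> dial.anchor(2241-06-02)
<== 2241-06-02
==> cruncher.seed(-88)
<== -88
==> cruncher.raiseby(-30)
<== -118
==> dial.lastday()
<== 2241-06-30


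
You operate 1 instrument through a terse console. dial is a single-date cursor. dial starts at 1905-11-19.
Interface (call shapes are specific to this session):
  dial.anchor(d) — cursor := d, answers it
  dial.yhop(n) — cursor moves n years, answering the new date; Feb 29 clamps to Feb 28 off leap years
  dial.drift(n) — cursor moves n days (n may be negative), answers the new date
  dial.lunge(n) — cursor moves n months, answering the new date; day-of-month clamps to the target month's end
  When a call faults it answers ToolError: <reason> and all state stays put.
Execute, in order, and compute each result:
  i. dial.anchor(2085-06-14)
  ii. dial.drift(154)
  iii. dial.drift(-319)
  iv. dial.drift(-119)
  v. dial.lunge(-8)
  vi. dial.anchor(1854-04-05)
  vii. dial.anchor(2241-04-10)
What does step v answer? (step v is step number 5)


I invoke dial.anchor on d=2085-06-14, which returns 2085-06-14.
Next I call dial.drift on n=154, yielding 2085-11-15.
I run dial.drift on n=-319, — result: 2084-12-31.
I call dial.drift on n=-119, which returns 2084-09-03.
Calling dial.lunge on n=-8, and see 2084-01-03.
I call dial.anchor on d=1854-04-05, which returns 1854-04-05.
Calling dial.anchor on d=2241-04-10, giving 2241-04-10.

Answer: 2084-01-03


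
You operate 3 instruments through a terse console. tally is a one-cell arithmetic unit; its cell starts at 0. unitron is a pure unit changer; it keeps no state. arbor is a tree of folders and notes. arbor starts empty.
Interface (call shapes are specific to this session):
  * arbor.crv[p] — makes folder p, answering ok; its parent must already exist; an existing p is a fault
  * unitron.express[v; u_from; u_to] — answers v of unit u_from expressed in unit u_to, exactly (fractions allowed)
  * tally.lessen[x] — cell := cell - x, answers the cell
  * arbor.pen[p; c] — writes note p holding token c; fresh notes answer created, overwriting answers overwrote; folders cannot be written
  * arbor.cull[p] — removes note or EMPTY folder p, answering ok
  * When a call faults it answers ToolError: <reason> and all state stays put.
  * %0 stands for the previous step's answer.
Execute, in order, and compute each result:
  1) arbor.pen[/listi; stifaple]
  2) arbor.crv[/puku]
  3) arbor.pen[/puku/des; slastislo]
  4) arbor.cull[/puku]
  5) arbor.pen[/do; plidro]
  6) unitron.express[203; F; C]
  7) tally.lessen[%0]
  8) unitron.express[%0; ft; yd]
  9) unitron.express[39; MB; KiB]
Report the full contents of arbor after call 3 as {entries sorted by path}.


Answer: {listi=stifaple, puku/, puku/des=slastislo}

Derivation:
Step: arbor.pen[p=/listi; c=stifaple]
Result: created
Step: arbor.crv[p=/puku]
Result: ok
Step: arbor.pen[p=/puku/des; c=slastislo]
Result: created
Step: arbor.cull[p=/puku]
Result: ToolError: not empty
Step: arbor.pen[p=/do; c=plidro]
Result: created
Step: unitron.express[v=203; u_from=F; u_to=C]
Result: 95
Step: tally.lessen[x=%0]
Result: -95
Step: unitron.express[v=%0; u_from=ft; u_to=yd]
Result: -95/3
Step: unitron.express[v=39; u_from=MB; u_to=KiB]
Result: 609375/16


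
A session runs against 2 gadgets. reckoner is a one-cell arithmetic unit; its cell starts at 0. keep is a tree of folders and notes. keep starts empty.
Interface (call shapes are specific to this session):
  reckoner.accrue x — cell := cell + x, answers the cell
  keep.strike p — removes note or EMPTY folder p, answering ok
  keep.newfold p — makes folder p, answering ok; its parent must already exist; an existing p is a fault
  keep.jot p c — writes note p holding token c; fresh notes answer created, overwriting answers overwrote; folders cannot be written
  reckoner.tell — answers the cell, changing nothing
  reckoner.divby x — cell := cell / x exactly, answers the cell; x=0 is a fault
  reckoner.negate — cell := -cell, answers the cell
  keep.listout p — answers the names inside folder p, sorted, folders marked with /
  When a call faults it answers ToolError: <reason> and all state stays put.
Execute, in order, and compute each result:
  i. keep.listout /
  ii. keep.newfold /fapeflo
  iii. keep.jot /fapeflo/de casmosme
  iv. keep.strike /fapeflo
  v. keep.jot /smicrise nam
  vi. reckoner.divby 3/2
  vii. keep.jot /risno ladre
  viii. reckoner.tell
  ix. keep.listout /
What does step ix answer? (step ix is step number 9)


$ keep.listout p: /
:: []
$ keep.newfold p: /fapeflo
:: ok
$ keep.jot p: /fapeflo/de c: casmosme
:: created
$ keep.strike p: /fapeflo
:: ToolError: not empty
$ keep.jot p: /smicrise c: nam
:: created
$ reckoner.divby x: 3/2
:: 0
$ keep.jot p: /risno c: ladre
:: created
$ reckoner.tell
:: 0
$ keep.listout p: /
:: [fapeflo/, risno, smicrise]

Answer: [fapeflo/, risno, smicrise]


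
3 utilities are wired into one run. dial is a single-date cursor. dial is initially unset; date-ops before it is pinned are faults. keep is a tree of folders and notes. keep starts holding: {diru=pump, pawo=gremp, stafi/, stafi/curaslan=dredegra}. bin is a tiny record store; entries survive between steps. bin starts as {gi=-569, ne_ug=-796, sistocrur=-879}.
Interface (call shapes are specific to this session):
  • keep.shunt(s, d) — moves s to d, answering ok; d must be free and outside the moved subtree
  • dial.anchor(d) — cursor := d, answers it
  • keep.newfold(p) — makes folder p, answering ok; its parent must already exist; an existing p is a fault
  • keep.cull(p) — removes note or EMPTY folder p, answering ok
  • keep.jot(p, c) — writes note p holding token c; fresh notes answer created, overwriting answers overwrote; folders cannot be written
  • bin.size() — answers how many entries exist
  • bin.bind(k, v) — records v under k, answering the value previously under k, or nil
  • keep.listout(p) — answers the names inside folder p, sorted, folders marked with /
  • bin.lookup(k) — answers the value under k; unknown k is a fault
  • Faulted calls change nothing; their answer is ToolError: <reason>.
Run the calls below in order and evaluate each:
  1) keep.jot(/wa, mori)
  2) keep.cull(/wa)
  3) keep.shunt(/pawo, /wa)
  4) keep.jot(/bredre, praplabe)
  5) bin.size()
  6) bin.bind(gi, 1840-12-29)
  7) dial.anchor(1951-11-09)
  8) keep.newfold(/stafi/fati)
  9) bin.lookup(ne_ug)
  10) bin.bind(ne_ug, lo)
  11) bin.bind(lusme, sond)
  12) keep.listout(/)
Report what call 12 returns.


Answer: [bredre, diru, stafi/, wa]

Derivation:
I invoke keep.jot on p='/wa', c='mori', → created.
Now I run keep.cull on p='/wa', and see ok.
I try keep.shunt on s='/pawo', d='/wa', → ok.
I call keep.jot on p='/bredre', c='praplabe', and see created.
I try bin.size, yielding 3.
I run bin.bind on k='gi', v='1840-12-29', and get -569.
I run dial.anchor on d='1951-11-09', giving 1951-11-09.
I run keep.newfold on p='/stafi/fati', and get ok.
Using bin.lookup on k='ne_ug', — result: -796.
Using bin.bind on k='ne_ug', v='lo', and get -796.
Now I run bin.bind on k='lusme', v='sond', which returns nil.
Using keep.listout on p='/', — result: [bredre, diru, stafi/, wa].


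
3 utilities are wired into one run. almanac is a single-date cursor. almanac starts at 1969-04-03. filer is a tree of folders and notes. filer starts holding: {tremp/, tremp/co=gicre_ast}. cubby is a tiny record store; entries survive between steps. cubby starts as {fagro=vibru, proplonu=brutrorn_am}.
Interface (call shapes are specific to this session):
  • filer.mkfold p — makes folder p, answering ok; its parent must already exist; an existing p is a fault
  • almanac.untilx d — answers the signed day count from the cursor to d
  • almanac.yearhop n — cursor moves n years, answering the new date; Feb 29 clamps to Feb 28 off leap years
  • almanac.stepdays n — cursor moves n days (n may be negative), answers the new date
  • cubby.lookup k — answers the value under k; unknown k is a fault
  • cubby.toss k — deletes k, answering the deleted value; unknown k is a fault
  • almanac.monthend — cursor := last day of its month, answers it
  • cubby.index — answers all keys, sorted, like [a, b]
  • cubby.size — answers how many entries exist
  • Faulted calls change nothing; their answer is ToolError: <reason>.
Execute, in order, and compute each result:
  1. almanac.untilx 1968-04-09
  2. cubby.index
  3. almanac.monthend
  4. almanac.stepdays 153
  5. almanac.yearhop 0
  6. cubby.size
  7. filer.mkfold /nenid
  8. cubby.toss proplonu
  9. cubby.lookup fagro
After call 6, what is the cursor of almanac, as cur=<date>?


Answer: cur=1969-09-30

Derivation:
Do: almanac.untilx[1968-04-09]
See: -359
Do: cubby.index[]
See: [fagro, proplonu]
Do: almanac.monthend[]
See: 1969-04-30
Do: almanac.stepdays[153]
See: 1969-09-30
Do: almanac.yearhop[0]
See: 1969-09-30
Do: cubby.size[]
See: 2
Do: filer.mkfold[/nenid]
See: ok
Do: cubby.toss[proplonu]
See: brutrorn_am
Do: cubby.lookup[fagro]
See: vibru


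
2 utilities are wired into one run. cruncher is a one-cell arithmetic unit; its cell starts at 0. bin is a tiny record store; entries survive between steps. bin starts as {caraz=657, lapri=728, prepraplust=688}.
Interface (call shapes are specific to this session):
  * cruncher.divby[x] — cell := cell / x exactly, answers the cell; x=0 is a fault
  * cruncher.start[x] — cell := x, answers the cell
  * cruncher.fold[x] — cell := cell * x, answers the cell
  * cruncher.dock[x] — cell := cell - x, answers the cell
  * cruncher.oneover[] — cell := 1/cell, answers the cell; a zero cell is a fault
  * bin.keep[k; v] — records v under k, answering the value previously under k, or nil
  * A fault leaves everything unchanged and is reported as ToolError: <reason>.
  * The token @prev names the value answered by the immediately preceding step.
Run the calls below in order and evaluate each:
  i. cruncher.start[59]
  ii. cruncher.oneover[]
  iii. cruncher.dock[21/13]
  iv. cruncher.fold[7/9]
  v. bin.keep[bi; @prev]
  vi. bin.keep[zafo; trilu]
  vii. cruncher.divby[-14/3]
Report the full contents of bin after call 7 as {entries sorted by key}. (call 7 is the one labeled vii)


I call cruncher.start using x=59, and see 59.
Using cruncher.oneover(), which returns 1/59.
I run cruncher.dock using x=21/13: -1226/767.
I use cruncher.fold using x=7/9, which returns -8582/6903.
I run bin.keep using k=bi, v=@prev, giving nil.
Using bin.keep using k=zafo, v=trilu, yielding nil.
I run cruncher.divby using x=-14/3, and see 613/2301.

Answer: {bi=-8582/6903, caraz=657, lapri=728, prepraplust=688, zafo=trilu}


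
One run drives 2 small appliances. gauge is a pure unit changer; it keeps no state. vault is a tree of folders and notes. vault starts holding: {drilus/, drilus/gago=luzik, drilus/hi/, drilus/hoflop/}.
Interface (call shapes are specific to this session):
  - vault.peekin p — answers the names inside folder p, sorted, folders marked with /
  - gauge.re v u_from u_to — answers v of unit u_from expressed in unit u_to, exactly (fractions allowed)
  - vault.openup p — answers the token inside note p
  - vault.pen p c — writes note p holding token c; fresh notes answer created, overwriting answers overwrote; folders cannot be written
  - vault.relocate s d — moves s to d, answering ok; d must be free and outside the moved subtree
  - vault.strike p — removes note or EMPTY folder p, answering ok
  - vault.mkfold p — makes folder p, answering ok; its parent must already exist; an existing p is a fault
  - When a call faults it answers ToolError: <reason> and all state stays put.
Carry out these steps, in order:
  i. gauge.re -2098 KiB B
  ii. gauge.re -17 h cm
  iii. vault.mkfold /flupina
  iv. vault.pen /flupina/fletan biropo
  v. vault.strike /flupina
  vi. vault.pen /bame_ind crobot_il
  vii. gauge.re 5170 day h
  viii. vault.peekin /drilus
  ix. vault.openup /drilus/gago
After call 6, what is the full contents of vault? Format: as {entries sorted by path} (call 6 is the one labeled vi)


·→ gauge.re(-2098, KiB, B)
·← -2148352
·→ gauge.re(-17, h, cm)
·← ToolError: incompatible units
·→ vault.mkfold(/flupina)
·← ok
·→ vault.pen(/flupina/fletan, biropo)
·← created
·→ vault.strike(/flupina)
·← ToolError: not empty
·→ vault.pen(/bame_ind, crobot_il)
·← created
·→ gauge.re(5170, day, h)
·← 124080
·→ vault.peekin(/drilus)
·← [gago, hi/, hoflop/]
·→ vault.openup(/drilus/gago)
·← luzik

Answer: {bame_ind=crobot_il, drilus/, drilus/gago=luzik, drilus/hi/, drilus/hoflop/, flupina/, flupina/fletan=biropo}


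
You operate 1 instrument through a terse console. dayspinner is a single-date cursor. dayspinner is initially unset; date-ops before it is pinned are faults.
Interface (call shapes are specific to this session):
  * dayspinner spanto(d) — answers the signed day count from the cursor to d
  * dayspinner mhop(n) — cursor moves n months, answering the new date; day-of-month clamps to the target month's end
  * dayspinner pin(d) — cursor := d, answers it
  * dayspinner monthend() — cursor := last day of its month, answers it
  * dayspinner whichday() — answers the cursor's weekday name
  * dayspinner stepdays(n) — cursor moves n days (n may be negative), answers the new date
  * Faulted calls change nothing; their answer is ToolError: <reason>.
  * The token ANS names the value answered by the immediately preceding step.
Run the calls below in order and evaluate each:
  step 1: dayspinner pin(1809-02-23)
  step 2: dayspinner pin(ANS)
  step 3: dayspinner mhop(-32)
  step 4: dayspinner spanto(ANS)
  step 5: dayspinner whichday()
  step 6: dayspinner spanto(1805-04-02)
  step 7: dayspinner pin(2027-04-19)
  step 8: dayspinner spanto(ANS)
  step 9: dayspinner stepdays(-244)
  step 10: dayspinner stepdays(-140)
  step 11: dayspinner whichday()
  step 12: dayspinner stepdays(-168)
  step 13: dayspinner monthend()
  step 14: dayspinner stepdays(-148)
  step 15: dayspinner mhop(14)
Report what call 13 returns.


Answer: 2025-10-31

Derivation:
Now I run dayspinner pin(d=1809-02-23), and observe 1809-02-23.
I invoke dayspinner pin(d=ANS), yielding 1809-02-23.
Now I run dayspinner mhop(n=-32), and observe 1806-06-23.
Calling dayspinner spanto(d=ANS), and observe 0.
I run dayspinner whichday(), and see Monday.
I use dayspinner spanto(d=1805-04-02), giving -447.
Then dayspinner pin(d=2027-04-19), and observe 2027-04-19.
Next I call dayspinner spanto(d=ANS), and see 0.
I run dayspinner stepdays(n=-244), and observe 2026-08-18.
I invoke dayspinner stepdays(n=-140), → 2026-03-31.
Then dayspinner whichday, and see Tuesday.
I call dayspinner stepdays(n=-168), — result: 2025-10-14.
Using dayspinner monthend, and see 2025-10-31.
I call dayspinner stepdays(n=-148): 2025-06-05.
Then dayspinner mhop(n=14): 2026-08-05.


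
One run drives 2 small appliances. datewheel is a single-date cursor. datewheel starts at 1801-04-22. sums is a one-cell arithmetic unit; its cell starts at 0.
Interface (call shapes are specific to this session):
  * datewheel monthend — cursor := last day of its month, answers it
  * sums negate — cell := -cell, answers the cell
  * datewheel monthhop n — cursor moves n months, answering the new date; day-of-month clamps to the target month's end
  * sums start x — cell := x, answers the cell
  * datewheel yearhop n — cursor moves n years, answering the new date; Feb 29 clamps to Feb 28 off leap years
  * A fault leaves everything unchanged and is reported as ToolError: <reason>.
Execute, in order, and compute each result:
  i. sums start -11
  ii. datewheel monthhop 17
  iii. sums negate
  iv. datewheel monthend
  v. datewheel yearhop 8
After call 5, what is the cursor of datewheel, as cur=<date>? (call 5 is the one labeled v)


[in] sums start -11
[out] -11
[in] datewheel monthhop 17
[out] 1802-09-22
[in] sums negate
[out] 11
[in] datewheel monthend
[out] 1802-09-30
[in] datewheel yearhop 8
[out] 1810-09-30

Answer: cur=1810-09-30


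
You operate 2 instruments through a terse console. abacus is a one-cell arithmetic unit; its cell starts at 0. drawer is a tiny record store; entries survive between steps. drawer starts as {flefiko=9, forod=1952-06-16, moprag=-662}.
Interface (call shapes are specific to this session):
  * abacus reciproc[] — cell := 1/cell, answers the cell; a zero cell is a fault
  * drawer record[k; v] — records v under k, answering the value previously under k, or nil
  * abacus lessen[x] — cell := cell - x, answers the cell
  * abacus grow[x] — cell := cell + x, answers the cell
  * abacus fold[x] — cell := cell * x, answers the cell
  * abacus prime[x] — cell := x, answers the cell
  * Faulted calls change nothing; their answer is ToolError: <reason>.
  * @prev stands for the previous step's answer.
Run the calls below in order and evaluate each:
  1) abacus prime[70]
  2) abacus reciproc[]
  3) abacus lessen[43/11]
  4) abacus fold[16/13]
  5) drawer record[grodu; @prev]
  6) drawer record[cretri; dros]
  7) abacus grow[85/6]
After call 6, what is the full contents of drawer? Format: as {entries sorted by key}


Answer: {cretri=dros, flefiko=9, forod=1952-06-16, grodu=-23992/5005, moprag=-662}

Derivation:
I run abacus prime with x='70', which returns 70.
Calling abacus reciproc(), and see 1/70.
I use abacus lessen with x='43/11', giving -2999/770.
Calling abacus fold with x='16/13', and get -23992/5005.
Calling drawer record with k='grodu', v='@prev', which returns nil.
Using drawer record with k='cretri', v='dros', giving nil.
Next I call abacus grow with x='85/6': 281473/30030.


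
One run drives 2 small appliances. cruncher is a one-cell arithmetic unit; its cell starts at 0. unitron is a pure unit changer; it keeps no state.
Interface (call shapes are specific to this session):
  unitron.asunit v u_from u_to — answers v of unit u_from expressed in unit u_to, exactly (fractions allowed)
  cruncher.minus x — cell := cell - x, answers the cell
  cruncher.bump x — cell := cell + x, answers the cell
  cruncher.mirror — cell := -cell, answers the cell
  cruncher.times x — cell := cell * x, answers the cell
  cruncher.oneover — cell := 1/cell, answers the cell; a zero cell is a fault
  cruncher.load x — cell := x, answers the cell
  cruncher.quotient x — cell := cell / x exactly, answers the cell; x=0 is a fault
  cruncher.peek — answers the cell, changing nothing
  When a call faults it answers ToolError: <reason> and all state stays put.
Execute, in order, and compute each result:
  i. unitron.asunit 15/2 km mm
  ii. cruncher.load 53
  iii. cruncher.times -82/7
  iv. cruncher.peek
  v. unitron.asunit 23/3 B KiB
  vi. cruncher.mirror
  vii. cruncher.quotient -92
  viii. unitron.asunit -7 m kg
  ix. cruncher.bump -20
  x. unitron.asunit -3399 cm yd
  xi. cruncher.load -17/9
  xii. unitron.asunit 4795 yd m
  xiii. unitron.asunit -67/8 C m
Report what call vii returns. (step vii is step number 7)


Next I call unitron.asunit(v→15/2, u_from→km, u_to→mm), and get 7500000.
I try cruncher.load(x→53), and see 53.
I call cruncher.times(x→-82/7), → -4346/7.
I use cruncher.peek, and get -4346/7.
Next I call unitron.asunit(v→23/3, u_from→B, u_to→KiB), yielding 23/3072.
I invoke cruncher.mirror, and get 4346/7.
Invoking cruncher.quotient(x→-92), giving -2173/322.
Then unitron.asunit(v→-7, u_from→m, u_to→kg): ToolError: incompatible units.
I try cruncher.bump(x→-20): -8613/322.
I call unitron.asunit(v→-3399, u_from→cm, u_to→yd): -28325/762.
Then cruncher.load(x→-17/9): -17/9.
I try unitron.asunit(v→4795, u_from→yd, u_to→m), — result: 1096137/250.
I invoke unitron.asunit(v→-67/8, u_from→C, u_to→m), giving ToolError: incompatible units.

Answer: -2173/322


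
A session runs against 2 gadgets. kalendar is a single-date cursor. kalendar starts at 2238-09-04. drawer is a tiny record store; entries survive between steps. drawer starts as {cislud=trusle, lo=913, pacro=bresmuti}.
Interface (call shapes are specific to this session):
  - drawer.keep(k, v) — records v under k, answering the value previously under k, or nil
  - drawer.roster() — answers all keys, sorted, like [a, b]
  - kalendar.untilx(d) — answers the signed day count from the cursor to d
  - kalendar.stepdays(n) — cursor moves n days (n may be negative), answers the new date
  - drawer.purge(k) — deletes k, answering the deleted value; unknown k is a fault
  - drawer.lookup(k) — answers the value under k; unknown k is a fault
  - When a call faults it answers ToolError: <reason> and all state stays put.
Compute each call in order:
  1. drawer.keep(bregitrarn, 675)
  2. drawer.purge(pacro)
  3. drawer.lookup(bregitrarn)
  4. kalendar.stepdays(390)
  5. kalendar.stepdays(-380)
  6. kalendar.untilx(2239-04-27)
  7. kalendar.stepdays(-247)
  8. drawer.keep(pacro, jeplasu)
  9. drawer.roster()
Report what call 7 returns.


;; drawer.keep(k='bregitrarn', v='675') : nil
;; drawer.purge(k='pacro') : bresmuti
;; drawer.lookup(k='bregitrarn') : 675
;; kalendar.stepdays(n='390') : 2239-09-29
;; kalendar.stepdays(n='-380') : 2238-09-14
;; kalendar.untilx(d='2239-04-27') : 225
;; kalendar.stepdays(n='-247') : 2238-01-10
;; drawer.keep(k='pacro', v='jeplasu') : nil
;; drawer.roster() : [bregitrarn, cislud, lo, pacro]

Answer: 2238-01-10


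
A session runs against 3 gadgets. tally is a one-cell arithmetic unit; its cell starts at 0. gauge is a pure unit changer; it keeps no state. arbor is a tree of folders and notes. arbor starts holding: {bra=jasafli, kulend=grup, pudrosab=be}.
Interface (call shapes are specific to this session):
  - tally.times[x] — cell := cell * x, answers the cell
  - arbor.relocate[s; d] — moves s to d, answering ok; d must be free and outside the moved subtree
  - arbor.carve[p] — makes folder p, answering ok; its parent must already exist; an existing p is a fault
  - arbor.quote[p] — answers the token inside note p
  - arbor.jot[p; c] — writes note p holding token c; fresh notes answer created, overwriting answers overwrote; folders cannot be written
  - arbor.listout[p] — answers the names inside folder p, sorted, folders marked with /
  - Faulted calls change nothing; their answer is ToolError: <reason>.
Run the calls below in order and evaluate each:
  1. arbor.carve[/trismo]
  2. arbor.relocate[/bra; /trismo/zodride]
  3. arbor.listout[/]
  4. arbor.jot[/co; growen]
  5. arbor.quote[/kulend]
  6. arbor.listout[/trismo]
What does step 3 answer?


Answer: [kulend, pudrosab, trismo/]

Derivation:
Invoking carve on p='/trismo': ok.
I use relocate on s='/bra', d='/trismo/zodride', — result: ok.
I invoke listout on p='/', which returns [kulend, pudrosab, trismo/].
I run jot on p='/co', c='growen', and get created.
I invoke quote on p='/kulend', → grup.
Calling listout on p='/trismo', and see [zodride].


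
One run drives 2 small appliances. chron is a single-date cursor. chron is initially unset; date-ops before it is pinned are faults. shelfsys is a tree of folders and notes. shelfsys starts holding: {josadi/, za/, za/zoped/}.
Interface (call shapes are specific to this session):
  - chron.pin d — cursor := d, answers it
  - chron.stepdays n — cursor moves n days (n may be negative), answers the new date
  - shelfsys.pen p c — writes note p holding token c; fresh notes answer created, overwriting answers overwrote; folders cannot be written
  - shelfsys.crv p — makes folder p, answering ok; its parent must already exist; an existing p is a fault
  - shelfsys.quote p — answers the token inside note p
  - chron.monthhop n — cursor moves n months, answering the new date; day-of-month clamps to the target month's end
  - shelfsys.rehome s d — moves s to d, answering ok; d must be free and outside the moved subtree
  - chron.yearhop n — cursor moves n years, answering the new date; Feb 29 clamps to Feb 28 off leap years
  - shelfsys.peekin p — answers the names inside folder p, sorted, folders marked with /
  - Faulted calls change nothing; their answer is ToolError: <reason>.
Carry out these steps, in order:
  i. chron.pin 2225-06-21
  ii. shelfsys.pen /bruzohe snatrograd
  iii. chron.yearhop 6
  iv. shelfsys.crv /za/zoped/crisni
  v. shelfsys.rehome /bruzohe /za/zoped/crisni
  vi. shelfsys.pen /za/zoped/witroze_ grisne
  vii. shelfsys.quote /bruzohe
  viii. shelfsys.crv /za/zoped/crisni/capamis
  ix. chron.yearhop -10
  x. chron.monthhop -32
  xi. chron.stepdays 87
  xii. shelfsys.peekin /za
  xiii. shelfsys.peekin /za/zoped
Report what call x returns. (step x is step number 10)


·→ chron.pin(d='2225-06-21')
·← 2225-06-21
·→ shelfsys.pen(p='/bruzohe', c='snatrograd')
·← created
·→ chron.yearhop(n='6')
·← 2231-06-21
·→ shelfsys.crv(p='/za/zoped/crisni')
·← ok
·→ shelfsys.rehome(s='/bruzohe', d='/za/zoped/crisni')
·← ToolError: exists
·→ shelfsys.pen(p='/za/zoped/witroze_', c='grisne')
·← created
·→ shelfsys.quote(p='/bruzohe')
·← snatrograd
·→ shelfsys.crv(p='/za/zoped/crisni/capamis')
·← ok
·→ chron.yearhop(n='-10')
·← 2221-06-21
·→ chron.monthhop(n='-32')
·← 2218-10-21
·→ chron.stepdays(n='87')
·← 2219-01-16
·→ shelfsys.peekin(p='/za')
·← [zoped/]
·→ shelfsys.peekin(p='/za/zoped')
·← [crisni/, witroze_]

Answer: 2218-10-21
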